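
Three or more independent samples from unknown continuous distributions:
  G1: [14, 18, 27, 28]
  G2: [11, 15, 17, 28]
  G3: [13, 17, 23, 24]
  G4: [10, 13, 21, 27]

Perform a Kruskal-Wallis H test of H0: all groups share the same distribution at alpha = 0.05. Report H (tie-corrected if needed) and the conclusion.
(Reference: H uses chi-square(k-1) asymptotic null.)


Step 1: Combine all N = 16 observations and assign midranks.
sorted (value, group, rank): (10,G4,1), (11,G2,2), (13,G3,3.5), (13,G4,3.5), (14,G1,5), (15,G2,6), (17,G2,7.5), (17,G3,7.5), (18,G1,9), (21,G4,10), (23,G3,11), (24,G3,12), (27,G1,13.5), (27,G4,13.5), (28,G1,15.5), (28,G2,15.5)
Step 2: Sum ranks within each group.
R_1 = 43 (n_1 = 4)
R_2 = 31 (n_2 = 4)
R_3 = 34 (n_3 = 4)
R_4 = 28 (n_4 = 4)
Step 3: H = 12/(N(N+1)) * sum(R_i^2/n_i) - 3(N+1)
     = 12/(16*17) * (43^2/4 + 31^2/4 + 34^2/4 + 28^2/4) - 3*17
     = 0.044118 * 1187.5 - 51
     = 1.389706.
Step 4: Ties present; correction factor C = 1 - 24/(16^3 - 16) = 0.994118. Corrected H = 1.389706 / 0.994118 = 1.397929.
Step 5: Under H0, H ~ chi^2(3); p-value = 0.706020.
Step 6: alpha = 0.05. fail to reject H0.

H = 1.3979, df = 3, p = 0.706020, fail to reject H0.


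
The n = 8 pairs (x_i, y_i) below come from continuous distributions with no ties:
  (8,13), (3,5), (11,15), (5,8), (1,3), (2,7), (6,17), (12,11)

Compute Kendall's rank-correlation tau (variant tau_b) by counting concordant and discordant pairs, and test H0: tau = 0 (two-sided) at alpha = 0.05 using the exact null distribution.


Step 1: Enumerate the 28 unordered pairs (i,j) with i<j and classify each by sign(x_j-x_i) * sign(y_j-y_i).
  (1,2):dx=-5,dy=-8->C; (1,3):dx=+3,dy=+2->C; (1,4):dx=-3,dy=-5->C; (1,5):dx=-7,dy=-10->C
  (1,6):dx=-6,dy=-6->C; (1,7):dx=-2,dy=+4->D; (1,8):dx=+4,dy=-2->D; (2,3):dx=+8,dy=+10->C
  (2,4):dx=+2,dy=+3->C; (2,5):dx=-2,dy=-2->C; (2,6):dx=-1,dy=+2->D; (2,7):dx=+3,dy=+12->C
  (2,8):dx=+9,dy=+6->C; (3,4):dx=-6,dy=-7->C; (3,5):dx=-10,dy=-12->C; (3,6):dx=-9,dy=-8->C
  (3,7):dx=-5,dy=+2->D; (3,8):dx=+1,dy=-4->D; (4,5):dx=-4,dy=-5->C; (4,6):dx=-3,dy=-1->C
  (4,7):dx=+1,dy=+9->C; (4,8):dx=+7,dy=+3->C; (5,6):dx=+1,dy=+4->C; (5,7):dx=+5,dy=+14->C
  (5,8):dx=+11,dy=+8->C; (6,7):dx=+4,dy=+10->C; (6,8):dx=+10,dy=+4->C; (7,8):dx=+6,dy=-6->D
Step 2: C = 22, D = 6, total pairs = 28.
Step 3: tau = (C - D)/(n(n-1)/2) = (22 - 6)/28 = 0.571429.
Step 4: Exact two-sided p-value (enumerate n! = 40320 permutations of y under H0): p = 0.061012.
Step 5: alpha = 0.05. fail to reject H0.

tau_b = 0.5714 (C=22, D=6), p = 0.061012, fail to reject H0.


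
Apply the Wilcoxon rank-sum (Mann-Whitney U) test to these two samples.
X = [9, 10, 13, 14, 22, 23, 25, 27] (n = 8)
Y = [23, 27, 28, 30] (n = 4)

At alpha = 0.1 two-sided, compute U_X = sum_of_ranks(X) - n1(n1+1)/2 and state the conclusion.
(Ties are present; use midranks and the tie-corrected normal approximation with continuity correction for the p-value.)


Step 1: Combine and sort all 12 observations; assign midranks.
sorted (value, group): (9,X), (10,X), (13,X), (14,X), (22,X), (23,X), (23,Y), (25,X), (27,X), (27,Y), (28,Y), (30,Y)
ranks: 9->1, 10->2, 13->3, 14->4, 22->5, 23->6.5, 23->6.5, 25->8, 27->9.5, 27->9.5, 28->11, 30->12
Step 2: Rank sum for X: R1 = 1 + 2 + 3 + 4 + 5 + 6.5 + 8 + 9.5 = 39.
Step 3: U_X = R1 - n1(n1+1)/2 = 39 - 8*9/2 = 39 - 36 = 3.
       U_Y = n1*n2 - U_X = 32 - 3 = 29.
Step 4: Ties are present, so use the tie-corrected normal approximation (with continuity correction) for the p-value.
Step 5: p-value = 0.033132; compare to alpha = 0.1. reject H0.

U_X = 3, p = 0.033132, reject H0 at alpha = 0.1.


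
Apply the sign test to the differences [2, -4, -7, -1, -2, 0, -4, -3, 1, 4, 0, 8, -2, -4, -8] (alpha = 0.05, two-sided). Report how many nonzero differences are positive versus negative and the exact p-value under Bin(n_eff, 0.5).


Step 1: Discard zero differences. Original n = 15; n_eff = number of nonzero differences = 13.
Nonzero differences (with sign): +2, -4, -7, -1, -2, -4, -3, +1, +4, +8, -2, -4, -8
Step 2: Count signs: positive = 4, negative = 9.
Step 3: Under H0: P(positive) = 0.5, so the number of positives S ~ Bin(13, 0.5).
Step 4: Two-sided exact p-value = sum of Bin(13,0.5) probabilities at or below the observed probability = 0.266846.
Step 5: alpha = 0.05. fail to reject H0.

n_eff = 13, pos = 4, neg = 9, p = 0.266846, fail to reject H0.


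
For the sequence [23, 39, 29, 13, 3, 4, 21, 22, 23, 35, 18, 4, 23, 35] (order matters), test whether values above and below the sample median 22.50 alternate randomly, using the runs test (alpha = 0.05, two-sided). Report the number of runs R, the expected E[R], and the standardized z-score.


Step 1: Compute median = 22.50; label A = above, B = below.
Labels in order: AAABBBBBAABBAA  (n_A = 7, n_B = 7)
Step 2: Count runs R = 5.
Step 3: Under H0 (random ordering), E[R] = 2*n_A*n_B/(n_A+n_B) + 1 = 2*7*7/14 + 1 = 8.0000.
        Var[R] = 2*n_A*n_B*(2*n_A*n_B - n_A - n_B) / ((n_A+n_B)^2 * (n_A+n_B-1)) = 8232/2548 = 3.2308.
        SD[R] = 1.7974.
Step 4: Continuity-corrected z = (R + 0.5 - E[R]) / SD[R] = (5 + 0.5 - 8.0000) / 1.7974 = -1.3909.
Step 5: Two-sided p-value via normal approximation = 2*(1 - Phi(|z|)) = 0.164264.
Step 6: alpha = 0.05. fail to reject H0.

R = 5, z = -1.3909, p = 0.164264, fail to reject H0.


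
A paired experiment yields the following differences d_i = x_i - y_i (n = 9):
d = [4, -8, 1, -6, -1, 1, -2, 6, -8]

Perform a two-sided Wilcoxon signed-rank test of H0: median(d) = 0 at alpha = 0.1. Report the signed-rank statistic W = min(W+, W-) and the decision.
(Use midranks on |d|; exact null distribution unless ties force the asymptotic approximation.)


Step 1: Drop any zero differences (none here) and take |d_i|.
|d| = [4, 8, 1, 6, 1, 1, 2, 6, 8]
Step 2: Midrank |d_i| (ties get averaged ranks).
ranks: |4|->5, |8|->8.5, |1|->2, |6|->6.5, |1|->2, |1|->2, |2|->4, |6|->6.5, |8|->8.5
Step 3: Attach original signs; sum ranks with positive sign and with negative sign.
W+ = 5 + 2 + 2 + 6.5 = 15.5
W- = 8.5 + 6.5 + 2 + 4 + 8.5 = 29.5
(Check: W+ + W- = 45 should equal n(n+1)/2 = 45.)
Step 4: Test statistic W = min(W+, W-) = 15.5.
Step 5: Ties in |d|, so use the tie-corrected normal approximation.
        E[W] = n(n+1)/4 = 9*10/4 = 22.5.
        Tie groups: |d|=1 (t=3), |d|=6 (t=2), |d|=8 (t=2); sum(t^3 - t) = 36.
        Var[W] = n(n+1)(2n+1)/24 - sum(t^3-t)/48 = 1710/24 - 36/48 = 70.5.
        z = (W - E[W]) / sqrt(Var[W]) = (15.5 - 22.5) / 8.3964 = -0.8337.
        Two-sided p = 2*Phi(z) = 0.404457.
Step 6: alpha = 0.1. fail to reject H0.

W+ = 15.5, W- = 29.5, W = min = 15.5, p = 0.404457, fail to reject H0.


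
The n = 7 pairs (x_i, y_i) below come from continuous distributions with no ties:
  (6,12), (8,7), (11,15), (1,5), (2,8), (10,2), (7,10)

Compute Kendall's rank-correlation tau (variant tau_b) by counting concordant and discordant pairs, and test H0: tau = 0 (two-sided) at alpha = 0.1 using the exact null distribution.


Step 1: Enumerate the 21 unordered pairs (i,j) with i<j and classify each by sign(x_j-x_i) * sign(y_j-y_i).
  (1,2):dx=+2,dy=-5->D; (1,3):dx=+5,dy=+3->C; (1,4):dx=-5,dy=-7->C; (1,5):dx=-4,dy=-4->C
  (1,6):dx=+4,dy=-10->D; (1,7):dx=+1,dy=-2->D; (2,3):dx=+3,dy=+8->C; (2,4):dx=-7,dy=-2->C
  (2,5):dx=-6,dy=+1->D; (2,6):dx=+2,dy=-5->D; (2,7):dx=-1,dy=+3->D; (3,4):dx=-10,dy=-10->C
  (3,5):dx=-9,dy=-7->C; (3,6):dx=-1,dy=-13->C; (3,7):dx=-4,dy=-5->C; (4,5):dx=+1,dy=+3->C
  (4,6):dx=+9,dy=-3->D; (4,7):dx=+6,dy=+5->C; (5,6):dx=+8,dy=-6->D; (5,7):dx=+5,dy=+2->C
  (6,7):dx=-3,dy=+8->D
Step 2: C = 12, D = 9, total pairs = 21.
Step 3: tau = (C - D)/(n(n-1)/2) = (12 - 9)/21 = 0.142857.
Step 4: Exact two-sided p-value (enumerate n! = 5040 permutations of y under H0): p = 0.772619.
Step 5: alpha = 0.1. fail to reject H0.

tau_b = 0.1429 (C=12, D=9), p = 0.772619, fail to reject H0.


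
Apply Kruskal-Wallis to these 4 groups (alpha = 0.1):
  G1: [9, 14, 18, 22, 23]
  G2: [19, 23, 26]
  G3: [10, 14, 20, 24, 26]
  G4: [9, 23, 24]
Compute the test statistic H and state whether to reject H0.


Step 1: Combine all N = 16 observations and assign midranks.
sorted (value, group, rank): (9,G1,1.5), (9,G4,1.5), (10,G3,3), (14,G1,4.5), (14,G3,4.5), (18,G1,6), (19,G2,7), (20,G3,8), (22,G1,9), (23,G1,11), (23,G2,11), (23,G4,11), (24,G3,13.5), (24,G4,13.5), (26,G2,15.5), (26,G3,15.5)
Step 2: Sum ranks within each group.
R_1 = 32 (n_1 = 5)
R_2 = 33.5 (n_2 = 3)
R_3 = 44.5 (n_3 = 5)
R_4 = 26 (n_4 = 3)
Step 3: H = 12/(N(N+1)) * sum(R_i^2/n_i) - 3(N+1)
     = 12/(16*17) * (32^2/5 + 33.5^2/3 + 44.5^2/5 + 26^2/3) - 3*17
     = 0.044118 * 1200.27 - 51
     = 1.952941.
Step 4: Ties present; correction factor C = 1 - 48/(16^3 - 16) = 0.988235. Corrected H = 1.952941 / 0.988235 = 1.976190.
Step 5: Under H0, H ~ chi^2(3); p-value = 0.577363.
Step 6: alpha = 0.1. fail to reject H0.

H = 1.9762, df = 3, p = 0.577363, fail to reject H0.


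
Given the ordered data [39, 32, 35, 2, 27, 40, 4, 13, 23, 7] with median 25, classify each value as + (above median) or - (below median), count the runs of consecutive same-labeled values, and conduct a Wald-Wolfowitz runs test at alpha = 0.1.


Step 1: Compute median = 25; label A = above, B = below.
Labels in order: AAABAABBBB  (n_A = 5, n_B = 5)
Step 2: Count runs R = 4.
Step 3: Under H0 (random ordering), E[R] = 2*n_A*n_B/(n_A+n_B) + 1 = 2*5*5/10 + 1 = 6.0000.
        Var[R] = 2*n_A*n_B*(2*n_A*n_B - n_A - n_B) / ((n_A+n_B)^2 * (n_A+n_B-1)) = 2000/900 = 2.2222.
        SD[R] = 1.4907.
Step 4: Continuity-corrected z = (R + 0.5 - E[R]) / SD[R] = (4 + 0.5 - 6.0000) / 1.4907 = -1.0062.
Step 5: Two-sided p-value via normal approximation = 2*(1 - Phi(|z|)) = 0.314305.
Step 6: alpha = 0.1. fail to reject H0.

R = 4, z = -1.0062, p = 0.314305, fail to reject H0.


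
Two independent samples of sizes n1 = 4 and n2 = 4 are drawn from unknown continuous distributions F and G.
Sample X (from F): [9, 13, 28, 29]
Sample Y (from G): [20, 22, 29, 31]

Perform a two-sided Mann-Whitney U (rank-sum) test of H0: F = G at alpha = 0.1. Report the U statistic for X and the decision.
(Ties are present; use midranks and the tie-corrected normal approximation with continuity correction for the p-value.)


Step 1: Combine and sort all 8 observations; assign midranks.
sorted (value, group): (9,X), (13,X), (20,Y), (22,Y), (28,X), (29,X), (29,Y), (31,Y)
ranks: 9->1, 13->2, 20->3, 22->4, 28->5, 29->6.5, 29->6.5, 31->8
Step 2: Rank sum for X: R1 = 1 + 2 + 5 + 6.5 = 14.5.
Step 3: U_X = R1 - n1(n1+1)/2 = 14.5 - 4*5/2 = 14.5 - 10 = 4.5.
       U_Y = n1*n2 - U_X = 16 - 4.5 = 11.5.
Step 4: Ties are present, so use the tie-corrected normal approximation (with continuity correction) for the p-value.
Step 5: p-value = 0.383630; compare to alpha = 0.1. fail to reject H0.

U_X = 4.5, p = 0.383630, fail to reject H0 at alpha = 0.1.


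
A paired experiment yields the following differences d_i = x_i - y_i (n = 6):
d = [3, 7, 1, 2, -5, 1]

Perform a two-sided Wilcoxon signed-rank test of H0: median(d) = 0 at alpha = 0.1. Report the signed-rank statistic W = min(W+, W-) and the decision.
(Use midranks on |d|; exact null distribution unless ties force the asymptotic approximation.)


Step 1: Drop any zero differences (none here) and take |d_i|.
|d| = [3, 7, 1, 2, 5, 1]
Step 2: Midrank |d_i| (ties get averaged ranks).
ranks: |3|->4, |7|->6, |1|->1.5, |2|->3, |5|->5, |1|->1.5
Step 3: Attach original signs; sum ranks with positive sign and with negative sign.
W+ = 4 + 6 + 1.5 + 3 + 1.5 = 16
W- = 5 = 5
(Check: W+ + W- = 21 should equal n(n+1)/2 = 21.)
Step 4: Test statistic W = min(W+, W-) = 5.
Step 5: Ties in |d|, so use the tie-corrected normal approximation.
        E[W] = n(n+1)/4 = 6*7/4 = 10.5.
        Tie groups: |d|=1 (t=2); sum(t^3 - t) = 6.
        Var[W] = n(n+1)(2n+1)/24 - sum(t^3-t)/48 = 546/24 - 6/48 = 22.625.
        z = (W - E[W]) / sqrt(Var[W]) = (5 - 10.5) / 4.7566 = -1.1563.
        Two-sided p = 2*Phi(z) = 0.247561.
Step 6: alpha = 0.1. fail to reject H0.

W+ = 16, W- = 5, W = min = 5, p = 0.247561, fail to reject H0.


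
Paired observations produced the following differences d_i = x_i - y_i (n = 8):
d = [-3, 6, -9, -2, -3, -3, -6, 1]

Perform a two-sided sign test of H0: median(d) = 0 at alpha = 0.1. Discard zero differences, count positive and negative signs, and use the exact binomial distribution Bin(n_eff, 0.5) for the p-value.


Step 1: Discard zero differences. Original n = 8; n_eff = number of nonzero differences = 8.
Nonzero differences (with sign): -3, +6, -9, -2, -3, -3, -6, +1
Step 2: Count signs: positive = 2, negative = 6.
Step 3: Under H0: P(positive) = 0.5, so the number of positives S ~ Bin(8, 0.5).
Step 4: Two-sided exact p-value = sum of Bin(8,0.5) probabilities at or below the observed probability = 0.289062.
Step 5: alpha = 0.1. fail to reject H0.

n_eff = 8, pos = 2, neg = 6, p = 0.289062, fail to reject H0.


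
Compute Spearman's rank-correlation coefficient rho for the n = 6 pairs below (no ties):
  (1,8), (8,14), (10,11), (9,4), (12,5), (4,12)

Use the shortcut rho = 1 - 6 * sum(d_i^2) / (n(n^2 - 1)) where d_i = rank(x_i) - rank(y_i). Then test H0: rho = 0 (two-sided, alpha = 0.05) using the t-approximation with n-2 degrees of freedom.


Step 1: Rank x and y separately (midranks; no ties here).
rank(x): 1->1, 8->3, 10->5, 9->4, 12->6, 4->2
rank(y): 8->3, 14->6, 11->4, 4->1, 5->2, 12->5
Step 2: d_i = R_x(i) - R_y(i); compute d_i^2.
  (1-3)^2=4, (3-6)^2=9, (5-4)^2=1, (4-1)^2=9, (6-2)^2=16, (2-5)^2=9
sum(d^2) = 48.
Step 3: rho = 1 - 6*48 / (6*(6^2 - 1)) = 1 - 288/210 = -0.371429.
Step 4: Under H0, t = rho * sqrt((n-2)/(1-rho^2)) = -0.8001 ~ t(4).
Step 5: Two-sided p-value from the t-distribution with 4 df = 0.468478.
Step 6: alpha = 0.05. fail to reject H0.

rho = -0.3714, p = 0.468478, fail to reject H0 at alpha = 0.05.


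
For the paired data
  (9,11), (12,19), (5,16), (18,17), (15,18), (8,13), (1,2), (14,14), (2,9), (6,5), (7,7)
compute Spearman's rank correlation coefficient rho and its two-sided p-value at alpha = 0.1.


Step 1: Rank x and y separately (midranks; no ties here).
rank(x): 9->7, 12->8, 5->3, 18->11, 15->10, 8->6, 1->1, 14->9, 2->2, 6->4, 7->5
rank(y): 11->5, 19->11, 16->8, 17->9, 18->10, 13->6, 2->1, 14->7, 9->4, 5->2, 7->3
Step 2: d_i = R_x(i) - R_y(i); compute d_i^2.
  (7-5)^2=4, (8-11)^2=9, (3-8)^2=25, (11-9)^2=4, (10-10)^2=0, (6-6)^2=0, (1-1)^2=0, (9-7)^2=4, (2-4)^2=4, (4-2)^2=4, (5-3)^2=4
sum(d^2) = 58.
Step 3: rho = 1 - 6*58 / (11*(11^2 - 1)) = 1 - 348/1320 = 0.736364.
Step 4: Under H0, t = rho * sqrt((n-2)/(1-rho^2)) = 3.2651 ~ t(9).
Step 5: Two-sided p-value from the t-distribution with 9 df = 0.009760.
Step 6: alpha = 0.1. reject H0.

rho = 0.7364, p = 0.009760, reject H0 at alpha = 0.1.


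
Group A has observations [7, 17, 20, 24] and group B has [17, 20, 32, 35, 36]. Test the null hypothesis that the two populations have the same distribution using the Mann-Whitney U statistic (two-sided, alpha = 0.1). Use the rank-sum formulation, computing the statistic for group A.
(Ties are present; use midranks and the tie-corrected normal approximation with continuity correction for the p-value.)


Step 1: Combine and sort all 9 observations; assign midranks.
sorted (value, group): (7,X), (17,X), (17,Y), (20,X), (20,Y), (24,X), (32,Y), (35,Y), (36,Y)
ranks: 7->1, 17->2.5, 17->2.5, 20->4.5, 20->4.5, 24->6, 32->7, 35->8, 36->9
Step 2: Rank sum for X: R1 = 1 + 2.5 + 4.5 + 6 = 14.
Step 3: U_X = R1 - n1(n1+1)/2 = 14 - 4*5/2 = 14 - 10 = 4.
       U_Y = n1*n2 - U_X = 20 - 4 = 16.
Step 4: Ties are present, so use the tie-corrected normal approximation (with continuity correction) for the p-value.
Step 5: p-value = 0.174277; compare to alpha = 0.1. fail to reject H0.

U_X = 4, p = 0.174277, fail to reject H0 at alpha = 0.1.


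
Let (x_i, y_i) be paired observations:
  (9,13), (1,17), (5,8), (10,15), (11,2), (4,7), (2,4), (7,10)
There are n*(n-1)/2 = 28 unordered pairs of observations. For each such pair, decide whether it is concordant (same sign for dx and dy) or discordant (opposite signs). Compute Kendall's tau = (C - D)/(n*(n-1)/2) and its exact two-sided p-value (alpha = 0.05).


Step 1: Enumerate the 28 unordered pairs (i,j) with i<j and classify each by sign(x_j-x_i) * sign(y_j-y_i).
  (1,2):dx=-8,dy=+4->D; (1,3):dx=-4,dy=-5->C; (1,4):dx=+1,dy=+2->C; (1,5):dx=+2,dy=-11->D
  (1,6):dx=-5,dy=-6->C; (1,7):dx=-7,dy=-9->C; (1,8):dx=-2,dy=-3->C; (2,3):dx=+4,dy=-9->D
  (2,4):dx=+9,dy=-2->D; (2,5):dx=+10,dy=-15->D; (2,6):dx=+3,dy=-10->D; (2,7):dx=+1,dy=-13->D
  (2,8):dx=+6,dy=-7->D; (3,4):dx=+5,dy=+7->C; (3,5):dx=+6,dy=-6->D; (3,6):dx=-1,dy=-1->C
  (3,7):dx=-3,dy=-4->C; (3,8):dx=+2,dy=+2->C; (4,5):dx=+1,dy=-13->D; (4,6):dx=-6,dy=-8->C
  (4,7):dx=-8,dy=-11->C; (4,8):dx=-3,dy=-5->C; (5,6):dx=-7,dy=+5->D; (5,7):dx=-9,dy=+2->D
  (5,8):dx=-4,dy=+8->D; (6,7):dx=-2,dy=-3->C; (6,8):dx=+3,dy=+3->C; (7,8):dx=+5,dy=+6->C
Step 2: C = 15, D = 13, total pairs = 28.
Step 3: tau = (C - D)/(n(n-1)/2) = (15 - 13)/28 = 0.071429.
Step 4: Exact two-sided p-value (enumerate n! = 40320 permutations of y under H0): p = 0.904861.
Step 5: alpha = 0.05. fail to reject H0.

tau_b = 0.0714 (C=15, D=13), p = 0.904861, fail to reject H0.


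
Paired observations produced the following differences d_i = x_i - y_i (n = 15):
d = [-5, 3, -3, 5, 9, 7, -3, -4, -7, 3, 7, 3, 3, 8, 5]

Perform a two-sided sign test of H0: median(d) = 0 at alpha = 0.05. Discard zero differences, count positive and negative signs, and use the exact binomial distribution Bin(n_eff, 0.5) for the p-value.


Step 1: Discard zero differences. Original n = 15; n_eff = number of nonzero differences = 15.
Nonzero differences (with sign): -5, +3, -3, +5, +9, +7, -3, -4, -7, +3, +7, +3, +3, +8, +5
Step 2: Count signs: positive = 10, negative = 5.
Step 3: Under H0: P(positive) = 0.5, so the number of positives S ~ Bin(15, 0.5).
Step 4: Two-sided exact p-value = sum of Bin(15,0.5) probabilities at or below the observed probability = 0.301758.
Step 5: alpha = 0.05. fail to reject H0.

n_eff = 15, pos = 10, neg = 5, p = 0.301758, fail to reject H0.


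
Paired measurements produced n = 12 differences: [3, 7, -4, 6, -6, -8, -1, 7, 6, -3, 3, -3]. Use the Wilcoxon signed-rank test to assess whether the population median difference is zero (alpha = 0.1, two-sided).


Step 1: Drop any zero differences (none here) and take |d_i|.
|d| = [3, 7, 4, 6, 6, 8, 1, 7, 6, 3, 3, 3]
Step 2: Midrank |d_i| (ties get averaged ranks).
ranks: |3|->3.5, |7|->10.5, |4|->6, |6|->8, |6|->8, |8|->12, |1|->1, |7|->10.5, |6|->8, |3|->3.5, |3|->3.5, |3|->3.5
Step 3: Attach original signs; sum ranks with positive sign and with negative sign.
W+ = 3.5 + 10.5 + 8 + 10.5 + 8 + 3.5 = 44
W- = 6 + 8 + 12 + 1 + 3.5 + 3.5 = 34
(Check: W+ + W- = 78 should equal n(n+1)/2 = 78.)
Step 4: Test statistic W = min(W+, W-) = 34.
Step 5: Ties in |d|, so use the tie-corrected normal approximation.
        E[W] = n(n+1)/4 = 12*13/4 = 39.
        Tie groups: |d|=3 (t=4), |d|=6 (t=3), |d|=7 (t=2); sum(t^3 - t) = 90.
        Var[W] = n(n+1)(2n+1)/24 - sum(t^3-t)/48 = 3900/24 - 90/48 = 160.625.
        z = (W - E[W]) / sqrt(Var[W]) = (34 - 39) / 12.6738 = -0.3945.
        Two-sided p = 2*Phi(z) = 0.693201.
Step 6: alpha = 0.1. fail to reject H0.

W+ = 44, W- = 34, W = min = 34, p = 0.693201, fail to reject H0.


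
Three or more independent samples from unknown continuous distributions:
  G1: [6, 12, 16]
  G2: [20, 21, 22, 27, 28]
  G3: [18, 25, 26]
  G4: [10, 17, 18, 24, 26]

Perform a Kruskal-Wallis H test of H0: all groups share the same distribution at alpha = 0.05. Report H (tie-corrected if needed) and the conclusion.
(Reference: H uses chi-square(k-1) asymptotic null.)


Step 1: Combine all N = 16 observations and assign midranks.
sorted (value, group, rank): (6,G1,1), (10,G4,2), (12,G1,3), (16,G1,4), (17,G4,5), (18,G3,6.5), (18,G4,6.5), (20,G2,8), (21,G2,9), (22,G2,10), (24,G4,11), (25,G3,12), (26,G3,13.5), (26,G4,13.5), (27,G2,15), (28,G2,16)
Step 2: Sum ranks within each group.
R_1 = 8 (n_1 = 3)
R_2 = 58 (n_2 = 5)
R_3 = 32 (n_3 = 3)
R_4 = 38 (n_4 = 5)
Step 3: H = 12/(N(N+1)) * sum(R_i^2/n_i) - 3(N+1)
     = 12/(16*17) * (8^2/3 + 58^2/5 + 32^2/3 + 38^2/5) - 3*17
     = 0.044118 * 1324.27 - 51
     = 7.423529.
Step 4: Ties present; correction factor C = 1 - 12/(16^3 - 16) = 0.997059. Corrected H = 7.423529 / 0.997059 = 7.445428.
Step 5: Under H0, H ~ chi^2(3); p-value = 0.058977.
Step 6: alpha = 0.05. fail to reject H0.

H = 7.4454, df = 3, p = 0.058977, fail to reject H0.


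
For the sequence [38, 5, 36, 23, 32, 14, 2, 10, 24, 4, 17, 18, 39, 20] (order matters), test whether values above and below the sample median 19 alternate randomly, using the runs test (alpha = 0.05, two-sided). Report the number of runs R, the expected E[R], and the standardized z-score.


Step 1: Compute median = 19; label A = above, B = below.
Labels in order: ABAAABBBABBBAA  (n_A = 7, n_B = 7)
Step 2: Count runs R = 7.
Step 3: Under H0 (random ordering), E[R] = 2*n_A*n_B/(n_A+n_B) + 1 = 2*7*7/14 + 1 = 8.0000.
        Var[R] = 2*n_A*n_B*(2*n_A*n_B - n_A - n_B) / ((n_A+n_B)^2 * (n_A+n_B-1)) = 8232/2548 = 3.2308.
        SD[R] = 1.7974.
Step 4: Continuity-corrected z = (R + 0.5 - E[R]) / SD[R] = (7 + 0.5 - 8.0000) / 1.7974 = -0.2782.
Step 5: Two-sided p-value via normal approximation = 2*(1 - Phi(|z|)) = 0.780879.
Step 6: alpha = 0.05. fail to reject H0.

R = 7, z = -0.2782, p = 0.780879, fail to reject H0.


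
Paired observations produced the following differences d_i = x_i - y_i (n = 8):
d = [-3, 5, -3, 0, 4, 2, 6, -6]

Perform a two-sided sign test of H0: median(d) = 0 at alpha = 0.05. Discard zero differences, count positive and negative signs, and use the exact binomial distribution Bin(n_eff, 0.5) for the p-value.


Step 1: Discard zero differences. Original n = 8; n_eff = number of nonzero differences = 7.
Nonzero differences (with sign): -3, +5, -3, +4, +2, +6, -6
Step 2: Count signs: positive = 4, negative = 3.
Step 3: Under H0: P(positive) = 0.5, so the number of positives S ~ Bin(7, 0.5).
Step 4: Two-sided exact p-value = sum of Bin(7,0.5) probabilities at or below the observed probability = 1.000000.
Step 5: alpha = 0.05. fail to reject H0.

n_eff = 7, pos = 4, neg = 3, p = 1.000000, fail to reject H0.


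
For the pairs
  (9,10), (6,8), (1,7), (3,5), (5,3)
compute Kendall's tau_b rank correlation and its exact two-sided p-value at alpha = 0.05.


Step 1: Enumerate the 10 unordered pairs (i,j) with i<j and classify each by sign(x_j-x_i) * sign(y_j-y_i).
  (1,2):dx=-3,dy=-2->C; (1,3):dx=-8,dy=-3->C; (1,4):dx=-6,dy=-5->C; (1,5):dx=-4,dy=-7->C
  (2,3):dx=-5,dy=-1->C; (2,4):dx=-3,dy=-3->C; (2,5):dx=-1,dy=-5->C; (3,4):dx=+2,dy=-2->D
  (3,5):dx=+4,dy=-4->D; (4,5):dx=+2,dy=-2->D
Step 2: C = 7, D = 3, total pairs = 10.
Step 3: tau = (C - D)/(n(n-1)/2) = (7 - 3)/10 = 0.400000.
Step 4: Exact two-sided p-value (enumerate n! = 120 permutations of y under H0): p = 0.483333.
Step 5: alpha = 0.05. fail to reject H0.

tau_b = 0.4000 (C=7, D=3), p = 0.483333, fail to reject H0.


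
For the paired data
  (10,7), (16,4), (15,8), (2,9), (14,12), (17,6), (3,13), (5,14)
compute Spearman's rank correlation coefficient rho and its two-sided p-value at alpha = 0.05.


Step 1: Rank x and y separately (midranks; no ties here).
rank(x): 10->4, 16->7, 15->6, 2->1, 14->5, 17->8, 3->2, 5->3
rank(y): 7->3, 4->1, 8->4, 9->5, 12->6, 6->2, 13->7, 14->8
Step 2: d_i = R_x(i) - R_y(i); compute d_i^2.
  (4-3)^2=1, (7-1)^2=36, (6-4)^2=4, (1-5)^2=16, (5-6)^2=1, (8-2)^2=36, (2-7)^2=25, (3-8)^2=25
sum(d^2) = 144.
Step 3: rho = 1 - 6*144 / (8*(8^2 - 1)) = 1 - 864/504 = -0.714286.
Step 4: Under H0, t = rho * sqrt((n-2)/(1-rho^2)) = -2.5000 ~ t(6).
Step 5: Two-sided p-value from the t-distribution with 6 df = 0.046528.
Step 6: alpha = 0.05. reject H0.

rho = -0.7143, p = 0.046528, reject H0 at alpha = 0.05.


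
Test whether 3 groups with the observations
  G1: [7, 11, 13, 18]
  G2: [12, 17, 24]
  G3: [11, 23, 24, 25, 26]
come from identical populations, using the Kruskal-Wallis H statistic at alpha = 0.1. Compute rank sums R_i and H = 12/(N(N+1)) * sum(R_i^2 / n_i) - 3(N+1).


Step 1: Combine all N = 12 observations and assign midranks.
sorted (value, group, rank): (7,G1,1), (11,G1,2.5), (11,G3,2.5), (12,G2,4), (13,G1,5), (17,G2,6), (18,G1,7), (23,G3,8), (24,G2,9.5), (24,G3,9.5), (25,G3,11), (26,G3,12)
Step 2: Sum ranks within each group.
R_1 = 15.5 (n_1 = 4)
R_2 = 19.5 (n_2 = 3)
R_3 = 43 (n_3 = 5)
Step 3: H = 12/(N(N+1)) * sum(R_i^2/n_i) - 3(N+1)
     = 12/(12*13) * (15.5^2/4 + 19.5^2/3 + 43^2/5) - 3*13
     = 0.076923 * 556.612 - 39
     = 3.816346.
Step 4: Ties present; correction factor C = 1 - 12/(12^3 - 12) = 0.993007. Corrected H = 3.816346 / 0.993007 = 3.843222.
Step 5: Under H0, H ~ chi^2(2); p-value = 0.146371.
Step 6: alpha = 0.1. fail to reject H0.

H = 3.8432, df = 2, p = 0.146371, fail to reject H0.


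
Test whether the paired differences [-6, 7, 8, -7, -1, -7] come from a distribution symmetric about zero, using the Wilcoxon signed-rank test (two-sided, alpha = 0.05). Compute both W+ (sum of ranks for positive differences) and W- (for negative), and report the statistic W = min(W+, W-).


Step 1: Drop any zero differences (none here) and take |d_i|.
|d| = [6, 7, 8, 7, 1, 7]
Step 2: Midrank |d_i| (ties get averaged ranks).
ranks: |6|->2, |7|->4, |8|->6, |7|->4, |1|->1, |7|->4
Step 3: Attach original signs; sum ranks with positive sign and with negative sign.
W+ = 4 + 6 = 10
W- = 2 + 4 + 1 + 4 = 11
(Check: W+ + W- = 21 should equal n(n+1)/2 = 21.)
Step 4: Test statistic W = min(W+, W-) = 10.
Step 5: Ties in |d|, so use the tie-corrected normal approximation.
        E[W] = n(n+1)/4 = 6*7/4 = 10.5.
        Tie groups: |d|=7 (t=3); sum(t^3 - t) = 24.
        Var[W] = n(n+1)(2n+1)/24 - sum(t^3-t)/48 = 546/24 - 24/48 = 22.25.
        z = (W - E[W]) / sqrt(Var[W]) = (10 - 10.5) / 4.7170 = -0.1060.
        Two-sided p = 2*Phi(z) = 0.915583.
Step 6: alpha = 0.05. fail to reject H0.

W+ = 10, W- = 11, W = min = 10, p = 0.915583, fail to reject H0.


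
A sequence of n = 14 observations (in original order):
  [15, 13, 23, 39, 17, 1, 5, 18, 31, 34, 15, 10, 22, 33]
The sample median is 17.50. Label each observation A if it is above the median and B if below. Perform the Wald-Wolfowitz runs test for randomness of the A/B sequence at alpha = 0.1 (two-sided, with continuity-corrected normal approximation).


Step 1: Compute median = 17.50; label A = above, B = below.
Labels in order: BBAABBBAAABBAA  (n_A = 7, n_B = 7)
Step 2: Count runs R = 6.
Step 3: Under H0 (random ordering), E[R] = 2*n_A*n_B/(n_A+n_B) + 1 = 2*7*7/14 + 1 = 8.0000.
        Var[R] = 2*n_A*n_B*(2*n_A*n_B - n_A - n_B) / ((n_A+n_B)^2 * (n_A+n_B-1)) = 8232/2548 = 3.2308.
        SD[R] = 1.7974.
Step 4: Continuity-corrected z = (R + 0.5 - E[R]) / SD[R] = (6 + 0.5 - 8.0000) / 1.7974 = -0.8345.
Step 5: Two-sided p-value via normal approximation = 2*(1 - Phi(|z|)) = 0.403986.
Step 6: alpha = 0.1. fail to reject H0.

R = 6, z = -0.8345, p = 0.403986, fail to reject H0.


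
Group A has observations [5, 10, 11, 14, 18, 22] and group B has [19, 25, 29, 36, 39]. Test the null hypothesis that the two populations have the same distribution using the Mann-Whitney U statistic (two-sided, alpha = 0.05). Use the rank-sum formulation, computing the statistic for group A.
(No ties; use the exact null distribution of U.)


Step 1: Combine and sort all 11 observations; assign midranks.
sorted (value, group): (5,X), (10,X), (11,X), (14,X), (18,X), (19,Y), (22,X), (25,Y), (29,Y), (36,Y), (39,Y)
ranks: 5->1, 10->2, 11->3, 14->4, 18->5, 19->6, 22->7, 25->8, 29->9, 36->10, 39->11
Step 2: Rank sum for X: R1 = 1 + 2 + 3 + 4 + 5 + 7 = 22.
Step 3: U_X = R1 - n1(n1+1)/2 = 22 - 6*7/2 = 22 - 21 = 1.
       U_Y = n1*n2 - U_X = 30 - 1 = 29.
Step 4: No ties, so the exact null distribution of U (based on enumerating the C(11,6) = 462 equally likely rank assignments) gives the two-sided p-value.
Step 5: p-value = 0.008658; compare to alpha = 0.05. reject H0.

U_X = 1, p = 0.008658, reject H0 at alpha = 0.05.


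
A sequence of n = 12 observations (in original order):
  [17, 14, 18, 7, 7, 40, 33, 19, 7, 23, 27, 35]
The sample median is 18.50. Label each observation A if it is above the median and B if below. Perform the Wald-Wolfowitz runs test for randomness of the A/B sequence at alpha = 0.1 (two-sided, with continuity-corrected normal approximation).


Step 1: Compute median = 18.50; label A = above, B = below.
Labels in order: BBBBBAAABAAA  (n_A = 6, n_B = 6)
Step 2: Count runs R = 4.
Step 3: Under H0 (random ordering), E[R] = 2*n_A*n_B/(n_A+n_B) + 1 = 2*6*6/12 + 1 = 7.0000.
        Var[R] = 2*n_A*n_B*(2*n_A*n_B - n_A - n_B) / ((n_A+n_B)^2 * (n_A+n_B-1)) = 4320/1584 = 2.7273.
        SD[R] = 1.6514.
Step 4: Continuity-corrected z = (R + 0.5 - E[R]) / SD[R] = (4 + 0.5 - 7.0000) / 1.6514 = -1.5138.
Step 5: Two-sided p-value via normal approximation = 2*(1 - Phi(|z|)) = 0.130070.
Step 6: alpha = 0.1. fail to reject H0.

R = 4, z = -1.5138, p = 0.130070, fail to reject H0.


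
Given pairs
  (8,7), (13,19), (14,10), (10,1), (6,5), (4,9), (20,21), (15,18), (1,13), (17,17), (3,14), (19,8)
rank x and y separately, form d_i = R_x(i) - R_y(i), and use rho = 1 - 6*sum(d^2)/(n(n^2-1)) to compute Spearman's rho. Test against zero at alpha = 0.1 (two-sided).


Step 1: Rank x and y separately (midranks; no ties here).
rank(x): 8->5, 13->7, 14->8, 10->6, 6->4, 4->3, 20->12, 15->9, 1->1, 17->10, 3->2, 19->11
rank(y): 7->3, 19->11, 10->6, 1->1, 5->2, 9->5, 21->12, 18->10, 13->7, 17->9, 14->8, 8->4
Step 2: d_i = R_x(i) - R_y(i); compute d_i^2.
  (5-3)^2=4, (7-11)^2=16, (8-6)^2=4, (6-1)^2=25, (4-2)^2=4, (3-5)^2=4, (12-12)^2=0, (9-10)^2=1, (1-7)^2=36, (10-9)^2=1, (2-8)^2=36, (11-4)^2=49
sum(d^2) = 180.
Step 3: rho = 1 - 6*180 / (12*(12^2 - 1)) = 1 - 1080/1716 = 0.370629.
Step 4: Under H0, t = rho * sqrt((n-2)/(1-rho^2)) = 1.2619 ~ t(10).
Step 5: Two-sided p-value from the t-distribution with 10 df = 0.235621.
Step 6: alpha = 0.1. fail to reject H0.

rho = 0.3706, p = 0.235621, fail to reject H0 at alpha = 0.1.


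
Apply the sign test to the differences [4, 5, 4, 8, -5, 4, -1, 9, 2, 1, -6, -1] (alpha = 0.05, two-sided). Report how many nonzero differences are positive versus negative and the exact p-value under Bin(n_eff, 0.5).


Step 1: Discard zero differences. Original n = 12; n_eff = number of nonzero differences = 12.
Nonzero differences (with sign): +4, +5, +4, +8, -5, +4, -1, +9, +2, +1, -6, -1
Step 2: Count signs: positive = 8, negative = 4.
Step 3: Under H0: P(positive) = 0.5, so the number of positives S ~ Bin(12, 0.5).
Step 4: Two-sided exact p-value = sum of Bin(12,0.5) probabilities at or below the observed probability = 0.387695.
Step 5: alpha = 0.05. fail to reject H0.

n_eff = 12, pos = 8, neg = 4, p = 0.387695, fail to reject H0.


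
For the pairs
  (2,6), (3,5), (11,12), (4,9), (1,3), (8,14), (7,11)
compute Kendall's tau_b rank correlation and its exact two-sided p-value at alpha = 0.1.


Step 1: Enumerate the 21 unordered pairs (i,j) with i<j and classify each by sign(x_j-x_i) * sign(y_j-y_i).
  (1,2):dx=+1,dy=-1->D; (1,3):dx=+9,dy=+6->C; (1,4):dx=+2,dy=+3->C; (1,5):dx=-1,dy=-3->C
  (1,6):dx=+6,dy=+8->C; (1,7):dx=+5,dy=+5->C; (2,3):dx=+8,dy=+7->C; (2,4):dx=+1,dy=+4->C
  (2,5):dx=-2,dy=-2->C; (2,6):dx=+5,dy=+9->C; (2,7):dx=+4,dy=+6->C; (3,4):dx=-7,dy=-3->C
  (3,5):dx=-10,dy=-9->C; (3,6):dx=-3,dy=+2->D; (3,7):dx=-4,dy=-1->C; (4,5):dx=-3,dy=-6->C
  (4,6):dx=+4,dy=+5->C; (4,7):dx=+3,dy=+2->C; (5,6):dx=+7,dy=+11->C; (5,7):dx=+6,dy=+8->C
  (6,7):dx=-1,dy=-3->C
Step 2: C = 19, D = 2, total pairs = 21.
Step 3: tau = (C - D)/(n(n-1)/2) = (19 - 2)/21 = 0.809524.
Step 4: Exact two-sided p-value (enumerate n! = 5040 permutations of y under H0): p = 0.010714.
Step 5: alpha = 0.1. reject H0.

tau_b = 0.8095 (C=19, D=2), p = 0.010714, reject H0.


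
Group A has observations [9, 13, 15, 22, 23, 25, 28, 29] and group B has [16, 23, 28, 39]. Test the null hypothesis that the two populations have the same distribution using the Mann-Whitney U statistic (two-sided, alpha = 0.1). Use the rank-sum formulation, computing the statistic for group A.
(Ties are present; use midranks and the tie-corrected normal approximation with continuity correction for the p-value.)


Step 1: Combine and sort all 12 observations; assign midranks.
sorted (value, group): (9,X), (13,X), (15,X), (16,Y), (22,X), (23,X), (23,Y), (25,X), (28,X), (28,Y), (29,X), (39,Y)
ranks: 9->1, 13->2, 15->3, 16->4, 22->5, 23->6.5, 23->6.5, 25->8, 28->9.5, 28->9.5, 29->11, 39->12
Step 2: Rank sum for X: R1 = 1 + 2 + 3 + 5 + 6.5 + 8 + 9.5 + 11 = 46.
Step 3: U_X = R1 - n1(n1+1)/2 = 46 - 8*9/2 = 46 - 36 = 10.
       U_Y = n1*n2 - U_X = 32 - 10 = 22.
Step 4: Ties are present, so use the tie-corrected normal approximation (with continuity correction) for the p-value.
Step 5: p-value = 0.348547; compare to alpha = 0.1. fail to reject H0.

U_X = 10, p = 0.348547, fail to reject H0 at alpha = 0.1.


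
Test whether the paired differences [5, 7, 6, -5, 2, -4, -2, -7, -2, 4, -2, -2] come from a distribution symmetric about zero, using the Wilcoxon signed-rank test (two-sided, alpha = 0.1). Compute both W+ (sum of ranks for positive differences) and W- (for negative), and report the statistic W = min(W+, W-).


Step 1: Drop any zero differences (none here) and take |d_i|.
|d| = [5, 7, 6, 5, 2, 4, 2, 7, 2, 4, 2, 2]
Step 2: Midrank |d_i| (ties get averaged ranks).
ranks: |5|->8.5, |7|->11.5, |6|->10, |5|->8.5, |2|->3, |4|->6.5, |2|->3, |7|->11.5, |2|->3, |4|->6.5, |2|->3, |2|->3
Step 3: Attach original signs; sum ranks with positive sign and with negative sign.
W+ = 8.5 + 11.5 + 10 + 3 + 6.5 = 39.5
W- = 8.5 + 6.5 + 3 + 11.5 + 3 + 3 + 3 = 38.5
(Check: W+ + W- = 78 should equal n(n+1)/2 = 78.)
Step 4: Test statistic W = min(W+, W-) = 38.5.
Step 5: Ties in |d|, so use the tie-corrected normal approximation.
        E[W] = n(n+1)/4 = 12*13/4 = 39.
        Tie groups: |d|=2 (t=5), |d|=4 (t=2), |d|=5 (t=2), |d|=7 (t=2); sum(t^3 - t) = 138.
        Var[W] = n(n+1)(2n+1)/24 - sum(t^3-t)/48 = 3900/24 - 138/48 = 159.625.
        z = (W - E[W]) / sqrt(Var[W]) = (38.5 - 39) / 12.6343 = -0.0396.
        Two-sided p = 2*Phi(z) = 0.968432.
Step 6: alpha = 0.1. fail to reject H0.

W+ = 39.5, W- = 38.5, W = min = 38.5, p = 0.968432, fail to reject H0.


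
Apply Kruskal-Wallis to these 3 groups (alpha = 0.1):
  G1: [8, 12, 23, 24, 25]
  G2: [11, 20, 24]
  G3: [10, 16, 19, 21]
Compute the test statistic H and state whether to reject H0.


Step 1: Combine all N = 12 observations and assign midranks.
sorted (value, group, rank): (8,G1,1), (10,G3,2), (11,G2,3), (12,G1,4), (16,G3,5), (19,G3,6), (20,G2,7), (21,G3,8), (23,G1,9), (24,G1,10.5), (24,G2,10.5), (25,G1,12)
Step 2: Sum ranks within each group.
R_1 = 36.5 (n_1 = 5)
R_2 = 20.5 (n_2 = 3)
R_3 = 21 (n_3 = 4)
Step 3: H = 12/(N(N+1)) * sum(R_i^2/n_i) - 3(N+1)
     = 12/(12*13) * (36.5^2/5 + 20.5^2/3 + 21^2/4) - 3*13
     = 0.076923 * 516.783 - 39
     = 0.752564.
Step 4: Ties present; correction factor C = 1 - 6/(12^3 - 12) = 0.996503. Corrected H = 0.752564 / 0.996503 = 0.755205.
Step 5: Under H0, H ~ chi^2(2); p-value = 0.685503.
Step 6: alpha = 0.1. fail to reject H0.

H = 0.7552, df = 2, p = 0.685503, fail to reject H0.


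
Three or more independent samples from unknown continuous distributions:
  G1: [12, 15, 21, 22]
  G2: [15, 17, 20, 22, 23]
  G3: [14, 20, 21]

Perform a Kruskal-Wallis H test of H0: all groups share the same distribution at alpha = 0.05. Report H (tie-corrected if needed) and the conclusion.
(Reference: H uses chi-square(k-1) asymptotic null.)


Step 1: Combine all N = 12 observations and assign midranks.
sorted (value, group, rank): (12,G1,1), (14,G3,2), (15,G1,3.5), (15,G2,3.5), (17,G2,5), (20,G2,6.5), (20,G3,6.5), (21,G1,8.5), (21,G3,8.5), (22,G1,10.5), (22,G2,10.5), (23,G2,12)
Step 2: Sum ranks within each group.
R_1 = 23.5 (n_1 = 4)
R_2 = 37.5 (n_2 = 5)
R_3 = 17 (n_3 = 3)
Step 3: H = 12/(N(N+1)) * sum(R_i^2/n_i) - 3(N+1)
     = 12/(12*13) * (23.5^2/4 + 37.5^2/5 + 17^2/3) - 3*13
     = 0.076923 * 515.646 - 39
     = 0.665064.
Step 4: Ties present; correction factor C = 1 - 24/(12^3 - 12) = 0.986014. Corrected H = 0.665064 / 0.986014 = 0.674498.
Step 5: Under H0, H ~ chi^2(2); p-value = 0.713731.
Step 6: alpha = 0.05. fail to reject H0.

H = 0.6745, df = 2, p = 0.713731, fail to reject H0.


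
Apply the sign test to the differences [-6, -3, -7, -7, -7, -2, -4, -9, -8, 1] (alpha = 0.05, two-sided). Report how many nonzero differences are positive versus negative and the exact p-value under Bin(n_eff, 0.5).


Step 1: Discard zero differences. Original n = 10; n_eff = number of nonzero differences = 10.
Nonzero differences (with sign): -6, -3, -7, -7, -7, -2, -4, -9, -8, +1
Step 2: Count signs: positive = 1, negative = 9.
Step 3: Under H0: P(positive) = 0.5, so the number of positives S ~ Bin(10, 0.5).
Step 4: Two-sided exact p-value = sum of Bin(10,0.5) probabilities at or below the observed probability = 0.021484.
Step 5: alpha = 0.05. reject H0.

n_eff = 10, pos = 1, neg = 9, p = 0.021484, reject H0.


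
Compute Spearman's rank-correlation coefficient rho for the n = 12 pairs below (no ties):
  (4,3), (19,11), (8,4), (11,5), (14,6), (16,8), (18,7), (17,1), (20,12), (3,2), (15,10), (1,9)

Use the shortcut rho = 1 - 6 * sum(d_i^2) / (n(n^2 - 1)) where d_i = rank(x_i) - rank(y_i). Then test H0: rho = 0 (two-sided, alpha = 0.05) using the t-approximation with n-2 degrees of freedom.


Step 1: Rank x and y separately (midranks; no ties here).
rank(x): 4->3, 19->11, 8->4, 11->5, 14->6, 16->8, 18->10, 17->9, 20->12, 3->2, 15->7, 1->1
rank(y): 3->3, 11->11, 4->4, 5->5, 6->6, 8->8, 7->7, 1->1, 12->12, 2->2, 10->10, 9->9
Step 2: d_i = R_x(i) - R_y(i); compute d_i^2.
  (3-3)^2=0, (11-11)^2=0, (4-4)^2=0, (5-5)^2=0, (6-6)^2=0, (8-8)^2=0, (10-7)^2=9, (9-1)^2=64, (12-12)^2=0, (2-2)^2=0, (7-10)^2=9, (1-9)^2=64
sum(d^2) = 146.
Step 3: rho = 1 - 6*146 / (12*(12^2 - 1)) = 1 - 876/1716 = 0.489510.
Step 4: Under H0, t = rho * sqrt((n-2)/(1-rho^2)) = 1.7752 ~ t(10).
Step 5: Two-sided p-value from the t-distribution with 10 df = 0.106252.
Step 6: alpha = 0.05. fail to reject H0.

rho = 0.4895, p = 0.106252, fail to reject H0 at alpha = 0.05.


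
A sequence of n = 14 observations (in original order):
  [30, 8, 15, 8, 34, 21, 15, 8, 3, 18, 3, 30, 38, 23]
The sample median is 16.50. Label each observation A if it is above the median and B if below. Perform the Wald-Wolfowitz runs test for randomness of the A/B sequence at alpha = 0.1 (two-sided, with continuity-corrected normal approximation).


Step 1: Compute median = 16.50; label A = above, B = below.
Labels in order: ABBBAABBBABAAA  (n_A = 7, n_B = 7)
Step 2: Count runs R = 7.
Step 3: Under H0 (random ordering), E[R] = 2*n_A*n_B/(n_A+n_B) + 1 = 2*7*7/14 + 1 = 8.0000.
        Var[R] = 2*n_A*n_B*(2*n_A*n_B - n_A - n_B) / ((n_A+n_B)^2 * (n_A+n_B-1)) = 8232/2548 = 3.2308.
        SD[R] = 1.7974.
Step 4: Continuity-corrected z = (R + 0.5 - E[R]) / SD[R] = (7 + 0.5 - 8.0000) / 1.7974 = -0.2782.
Step 5: Two-sided p-value via normal approximation = 2*(1 - Phi(|z|)) = 0.780879.
Step 6: alpha = 0.1. fail to reject H0.

R = 7, z = -0.2782, p = 0.780879, fail to reject H0.


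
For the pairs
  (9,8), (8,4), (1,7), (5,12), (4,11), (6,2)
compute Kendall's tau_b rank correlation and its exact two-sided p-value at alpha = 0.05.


Step 1: Enumerate the 15 unordered pairs (i,j) with i<j and classify each by sign(x_j-x_i) * sign(y_j-y_i).
  (1,2):dx=-1,dy=-4->C; (1,3):dx=-8,dy=-1->C; (1,4):dx=-4,dy=+4->D; (1,5):dx=-5,dy=+3->D
  (1,6):dx=-3,dy=-6->C; (2,3):dx=-7,dy=+3->D; (2,4):dx=-3,dy=+8->D; (2,5):dx=-4,dy=+7->D
  (2,6):dx=-2,dy=-2->C; (3,4):dx=+4,dy=+5->C; (3,5):dx=+3,dy=+4->C; (3,6):dx=+5,dy=-5->D
  (4,5):dx=-1,dy=-1->C; (4,6):dx=+1,dy=-10->D; (5,6):dx=+2,dy=-9->D
Step 2: C = 7, D = 8, total pairs = 15.
Step 3: tau = (C - D)/(n(n-1)/2) = (7 - 8)/15 = -0.066667.
Step 4: Exact two-sided p-value (enumerate n! = 720 permutations of y under H0): p = 1.000000.
Step 5: alpha = 0.05. fail to reject H0.

tau_b = -0.0667 (C=7, D=8), p = 1.000000, fail to reject H0.


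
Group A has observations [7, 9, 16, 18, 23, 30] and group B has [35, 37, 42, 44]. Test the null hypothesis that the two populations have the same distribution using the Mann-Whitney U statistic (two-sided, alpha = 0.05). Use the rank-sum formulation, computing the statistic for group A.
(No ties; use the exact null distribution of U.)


Step 1: Combine and sort all 10 observations; assign midranks.
sorted (value, group): (7,X), (9,X), (16,X), (18,X), (23,X), (30,X), (35,Y), (37,Y), (42,Y), (44,Y)
ranks: 7->1, 9->2, 16->3, 18->4, 23->5, 30->6, 35->7, 37->8, 42->9, 44->10
Step 2: Rank sum for X: R1 = 1 + 2 + 3 + 4 + 5 + 6 = 21.
Step 3: U_X = R1 - n1(n1+1)/2 = 21 - 6*7/2 = 21 - 21 = 0.
       U_Y = n1*n2 - U_X = 24 - 0 = 24.
Step 4: No ties, so the exact null distribution of U (based on enumerating the C(10,6) = 210 equally likely rank assignments) gives the two-sided p-value.
Step 5: p-value = 0.009524; compare to alpha = 0.05. reject H0.

U_X = 0, p = 0.009524, reject H0 at alpha = 0.05.
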